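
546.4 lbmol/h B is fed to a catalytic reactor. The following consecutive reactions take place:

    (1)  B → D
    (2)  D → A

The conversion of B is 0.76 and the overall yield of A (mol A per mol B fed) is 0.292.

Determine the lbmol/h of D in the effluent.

Conversion of B: B consumed = 1ξ₁ = 0.76 × 546.4 → ξ₁ = 415.3 lbmol/h.
Yield of A: 1ξ₂ / 546.4 = 0.292 → ξ₂ = 159.5 lbmol/h.
Outlet amounts (n = n₀ + Σ ν·ξ):
  B: 546.4 − 1(415.3) = 131.1
  D: 0 + 1(415.3) − 1(159.5) = 255.7
  A: 0 + 1(159.5) = 159.5

256 lbmol/h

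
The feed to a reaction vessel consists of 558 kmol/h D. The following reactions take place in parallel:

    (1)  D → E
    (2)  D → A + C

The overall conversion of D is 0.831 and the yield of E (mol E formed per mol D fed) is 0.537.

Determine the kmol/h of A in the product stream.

Yield of E: 1ξ₁ / 558 = 0.537 → ξ₁ = 299.6 kmol/h.
Conversion of D: 1ξ₁ + 1ξ₂ = 0.831 × 558 = 463.7 → ξ₂ = 164.1 kmol/h.
Outlet amounts (n = n₀ + Σ ν·ξ):
  D: 558 − 1(299.6) − 1(164.1) = 94.3
  E: 0 + 1(299.6) = 299.6
  A: 0 + 1(164.1) = 164.1
  C: 0 + 1(164.1) = 164.1

164 kmol/h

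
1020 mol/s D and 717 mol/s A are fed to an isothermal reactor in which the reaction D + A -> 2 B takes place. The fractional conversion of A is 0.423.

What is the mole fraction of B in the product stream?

A reacted = 0.423 × 717 = 303.3 mol/s; ν_A = −1, so ξ = 303.3/1 = 303.3 mol/s.
Outlet amounts (n = n₀ + ν ξ):
  D: 1020 − 1(303.3) = 716.7
  A: 717 − 1(303.3) = 413.7
  B: 0 + 2(303.3) = 606.6
Total out = 1737 mol/s; y_B = 606.6 / 1737 = 0.3492.

0.349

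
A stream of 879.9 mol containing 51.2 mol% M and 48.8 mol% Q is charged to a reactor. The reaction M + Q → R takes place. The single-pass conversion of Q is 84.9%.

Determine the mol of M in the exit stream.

86 mol

Q reacted = 0.849 × 429.4 = 364.6 mol; ν_Q = −1, so ξ = 364.6/1 = 364.6 mol.
Outlet amounts (n = n₀ + ν ξ):
  M: 450.5 − 1(364.6) = 85.96
  Q: 429.4 − 1(364.6) = 64.84
  R: 0 + 1(364.6) = 364.6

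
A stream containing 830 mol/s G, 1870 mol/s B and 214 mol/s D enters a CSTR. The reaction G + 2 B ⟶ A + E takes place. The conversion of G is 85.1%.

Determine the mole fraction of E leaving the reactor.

0.32

G reacted = 0.851 × 830 = 706.3 mol/s; ν_G = −1, so ξ = 706.3/1 = 706.3 mol/s.
Outlet amounts (n = n₀ + ν ξ):
  G: 830 − 1(706.3) = 123.7
  B: 1870 − 2(706.3) = 457.3
  A: 0 + 1(706.3) = 706.3
  E: 0 + 1(706.3) = 706.3
  D: 214 (inert)
Total out = 2208 mol/s; y_E = 706.3 / 2208 = 0.3199.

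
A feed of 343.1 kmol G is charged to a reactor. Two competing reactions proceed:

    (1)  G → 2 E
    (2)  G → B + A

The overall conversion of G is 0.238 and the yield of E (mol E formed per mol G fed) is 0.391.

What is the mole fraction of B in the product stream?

Yield of E: 2ξ₁ / 343.1 = 0.391 → ξ₁ = 67.08 kmol.
Conversion of G: 1ξ₁ + 1ξ₂ = 0.238 × 343.1 = 81.66 → ξ₂ = 14.58 kmol.
Outlet amounts (n = n₀ + Σ ν·ξ):
  G: 343.1 − 1(67.08) − 1(14.58) = 261.4
  E: 0 + 2(67.08) = 134.2
  B: 0 + 1(14.58) = 14.58
  A: 0 + 1(14.58) = 14.58
Total out = 424.8 kmol; y_B = 14.58 / 424.8 = 0.03433.

0.0343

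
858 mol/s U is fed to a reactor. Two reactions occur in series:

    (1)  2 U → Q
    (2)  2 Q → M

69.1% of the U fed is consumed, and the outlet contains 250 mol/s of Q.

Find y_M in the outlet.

0.0431

Conversion of U: U consumed = 2ξ₁ = 0.691 × 858 → ξ₁ = 296.4 mol/s.
Q balance: n_Q = 0 + 1ξ₁ − 2ξ₂ = 250 → ξ₂ = (1·296.4 − 250)/2 = 23.22 mol/s.
Outlet amounts (n = n₀ + Σ ν·ξ):
  U: 858 − 2(296.4) = 265.1
  Q: 0 + 1(296.4) − 2(23.22) = 250
  M: 0 + 1(23.22) = 23.22
Total out = 538.3 mol/s; y_M = 23.22 / 538.3 = 0.04313.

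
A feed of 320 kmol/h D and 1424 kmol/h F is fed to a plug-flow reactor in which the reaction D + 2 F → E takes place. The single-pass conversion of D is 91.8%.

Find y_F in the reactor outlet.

D reacted = 0.918 × 320 = 293.8 kmol/h; ν_D = −1, so ξ = 293.8/1 = 293.8 kmol/h.
Outlet amounts (n = n₀ + ν ξ):
  D: 320 − 1(293.8) = 26.24
  F: 1424 − 2(293.8) = 836.5
  E: 0 + 1(293.8) = 293.8
Total out = 1156 kmol/h; y_F = 836.5 / 1156 = 0.7233.

0.723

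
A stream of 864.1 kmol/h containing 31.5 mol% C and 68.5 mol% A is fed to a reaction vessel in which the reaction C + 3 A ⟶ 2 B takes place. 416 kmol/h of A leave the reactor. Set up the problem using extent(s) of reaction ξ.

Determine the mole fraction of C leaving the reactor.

For A: n = n₀ − 3ξ → 416 = 591.9 − 3ξ, giving ξ = 58.64 kmol/h.
Outlet amounts (n = n₀ + ν ξ):
  C: 272.2 − 1(58.64) = 213.6
  A: 591.9 − 3(58.64) = 416
  B: 0 + 2(58.64) = 117.3
Total out = 746.8 kmol/h; y_C = 213.6 / 746.8 = 0.2859.

0.286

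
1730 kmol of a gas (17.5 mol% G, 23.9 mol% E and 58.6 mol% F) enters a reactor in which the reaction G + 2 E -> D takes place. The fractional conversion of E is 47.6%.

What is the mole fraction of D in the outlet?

E reacted = 0.476 × 413.5 = 196.8 kmol; ν_E = −2, so ξ = 196.8/2 = 98.41 kmol.
Outlet amounts (n = n₀ + ν ξ):
  G: 302.8 − 1(98.41) = 204.3
  E: 413.5 − 2(98.41) = 216.7
  D: 0 + 1(98.41) = 98.41
  F: 1014 (inert)
Total out = 1533 kmol; y_D = 98.41 / 1533 = 0.06418.

0.0642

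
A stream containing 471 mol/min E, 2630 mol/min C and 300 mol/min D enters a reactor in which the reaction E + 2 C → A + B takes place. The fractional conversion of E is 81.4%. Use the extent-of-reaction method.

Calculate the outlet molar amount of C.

1860 mol/min

E reacted = 0.814 × 471 = 383.4 mol/min; ν_E = −1, so ξ = 383.4/1 = 383.4 mol/min.
Outlet amounts (n = n₀ + ν ξ):
  E: 471 − 1(383.4) = 87.61
  C: 2630 − 2(383.4) = 1863
  A: 0 + 1(383.4) = 383.4
  B: 0 + 1(383.4) = 383.4
  D: 300 (inert)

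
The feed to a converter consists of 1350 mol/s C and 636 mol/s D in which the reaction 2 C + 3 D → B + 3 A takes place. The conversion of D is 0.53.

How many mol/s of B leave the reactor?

D reacted = 0.53 × 636 = 337.1 mol/s; ν_D = −3, so ξ = 337.1/3 = 112.4 mol/s.
Outlet amounts (n = n₀ + ν ξ):
  C: 1350 − 2(112.4) = 1125
  D: 636 − 3(112.4) = 298.9
  B: 0 + 1(112.4) = 112.4
  A: 0 + 3(112.4) = 337.1

112 mol/s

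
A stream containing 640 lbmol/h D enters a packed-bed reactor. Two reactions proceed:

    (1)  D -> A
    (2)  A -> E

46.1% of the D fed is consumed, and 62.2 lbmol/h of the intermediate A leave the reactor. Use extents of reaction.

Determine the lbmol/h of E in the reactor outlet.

Conversion of D: D consumed = 1ξ₁ = 0.461 × 640 → ξ₁ = 295 lbmol/h.
A balance: n_A = 0 + 1ξ₁ − 1ξ₂ = 62.2 → ξ₂ = (1·295 − 62.2)/1 = 232.8 lbmol/h.
Outlet amounts (n = n₀ + Σ ν·ξ):
  D: 640 − 1(295) = 345
  A: 0 + 1(295) − 1(232.8) = 62.2
  E: 0 + 1(232.8) = 232.8

233 lbmol/h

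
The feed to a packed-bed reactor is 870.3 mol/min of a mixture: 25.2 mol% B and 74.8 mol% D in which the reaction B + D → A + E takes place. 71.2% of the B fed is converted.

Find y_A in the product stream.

B reacted = 0.712 × 219.3 = 156.2 mol/min; ν_B = −1, so ξ = 156.2/1 = 156.2 mol/min.
Outlet amounts (n = n₀ + ν ξ):
  B: 219.3 − 1(156.2) = 63.16
  D: 651 − 1(156.2) = 494.8
  A: 0 + 1(156.2) = 156.2
  E: 0 + 1(156.2) = 156.2
Total out = 870.3 mol/min; y_A = 156.2 / 870.3 = 0.1794.

0.179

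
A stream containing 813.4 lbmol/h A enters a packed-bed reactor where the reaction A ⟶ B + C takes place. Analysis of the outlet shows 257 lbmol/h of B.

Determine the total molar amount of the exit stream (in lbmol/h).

For B: n = n₀ + 1ξ → 257 = 0 + 1ξ, giving ξ = 257 lbmol/h.
Outlet amounts (n = n₀ + ν ξ):
  A: 813.4 − 1(257) = 556.4
  B: 0 + 1(257) = 257
  C: 0 + 1(257) = 257
Total out = 556.4 + 257 + 257 = 1070 lbmol/h.

1070 lbmol/h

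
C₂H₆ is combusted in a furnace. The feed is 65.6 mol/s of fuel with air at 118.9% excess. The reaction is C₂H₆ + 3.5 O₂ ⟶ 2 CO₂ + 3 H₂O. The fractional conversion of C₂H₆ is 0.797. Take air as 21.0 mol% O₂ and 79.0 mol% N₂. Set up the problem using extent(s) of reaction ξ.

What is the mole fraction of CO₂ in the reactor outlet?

0.0421

Stoichiometric O₂ = 3.5 × 65.6 = 229.6 mol/s; O₂ fed = 229.6 × 2.189 = 502.6 mol/s.
N₂ fed = 502.6 × 79/21 = 1891 mol/s.
Fuel reacted = 0.797 × 65.6 → ξ = 52.28 mol/s.
Outlet (n = n₀ + ν ξ):
  C₂H₆: 65.6 − 1(52.28) = 13.32
  O₂: 502.6 − 3.5(52.28) = 319.6
  N₂: 1891 (inert)
  CO₂: 0 + 2(52.28) = 104.6
  H₂O: 0 + 3(52.28) = 156.8
Total out = 2485 mol/s; y_CO₂ = 104.6 / 2485 = 0.04208.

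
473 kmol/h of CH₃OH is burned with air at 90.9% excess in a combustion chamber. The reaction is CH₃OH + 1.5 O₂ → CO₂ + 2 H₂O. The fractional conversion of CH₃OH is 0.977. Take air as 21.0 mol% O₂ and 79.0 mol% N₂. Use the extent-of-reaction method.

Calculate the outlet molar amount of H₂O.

Stoichiometric O₂ = 1.5 × 473 = 709.5 kmol/h; O₂ fed = 709.5 × 1.909 = 1354 kmol/h.
N₂ fed = 1354 × 79/21 = 5095 kmol/h.
Fuel reacted = 0.977 × 473 → ξ = 462.1 kmol/h.
Outlet (n = n₀ + ν ξ):
  CH₃OH: 473 − 1(462.1) = 10.88
  O₂: 1354 − 1.5(462.1) = 661.3
  N₂: 5095 (inert)
  CO₂: 0 + 1(462.1) = 462.1
  H₂O: 0 + 2(462.1) = 924.2

924 kmol/h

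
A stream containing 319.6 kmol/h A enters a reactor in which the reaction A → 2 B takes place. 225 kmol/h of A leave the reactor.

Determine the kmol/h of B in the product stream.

189 kmol/h

For A: n = n₀ − 1ξ → 225 = 319.6 − 1ξ, giving ξ = 94.6 kmol/h.
Outlet amounts (n = n₀ + ν ξ):
  A: 319.6 − 1(94.6) = 225
  B: 0 + 2(94.6) = 189.2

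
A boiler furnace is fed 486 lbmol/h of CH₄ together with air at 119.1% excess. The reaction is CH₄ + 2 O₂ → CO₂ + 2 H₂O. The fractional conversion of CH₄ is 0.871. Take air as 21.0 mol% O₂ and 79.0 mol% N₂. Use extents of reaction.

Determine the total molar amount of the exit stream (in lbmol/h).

10600 lbmol/h

Stoichiometric O₂ = 2 × 486 = 972 lbmol/h; O₂ fed = 972 × 2.191 = 2130 lbmol/h.
N₂ fed = 2130 × 79/21 = 8012 lbmol/h.
Fuel reacted = 0.871 × 486 → ξ = 423.3 lbmol/h.
Outlet (n = n₀ + ν ξ):
  CH₄: 486 − 1(423.3) = 62.69
  O₂: 2130 − 2(423.3) = 1283
  N₂: 8012 (inert)
  CO₂: 0 + 1(423.3) = 423.3
  H₂O: 0 + 2(423.3) = 846.6
Total out = 62.69 + 1283 + 8012 + 423.3 + 846.6 = 10630 lbmol/h.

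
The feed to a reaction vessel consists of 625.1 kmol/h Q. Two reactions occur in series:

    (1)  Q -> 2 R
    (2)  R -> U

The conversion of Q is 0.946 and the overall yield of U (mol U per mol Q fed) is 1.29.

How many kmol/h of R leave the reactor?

376 kmol/h

Conversion of Q: Q consumed = 1ξ₁ = 0.946 × 625.1 → ξ₁ = 591.3 kmol/h.
Yield of U: 1ξ₂ / 625.1 = 1.29 → ξ₂ = 806.4 kmol/h.
Outlet amounts (n = n₀ + Σ ν·ξ):
  Q: 625.1 − 1(591.3) = 33.76
  R: 0 + 2(591.3) − 1(806.4) = 376.3
  U: 0 + 1(806.4) = 806.4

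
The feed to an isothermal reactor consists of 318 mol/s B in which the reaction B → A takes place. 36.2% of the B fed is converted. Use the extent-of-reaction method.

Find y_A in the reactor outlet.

0.362

B reacted = 0.362 × 318 = 115.1 mol/s; ν_B = −1, so ξ = 115.1/1 = 115.1 mol/s.
Outlet amounts (n = n₀ + ν ξ):
  B: 318 − 1(115.1) = 202.9
  A: 0 + 1(115.1) = 115.1
Total out = 318 mol/s; y_A = 115.1 / 318 = 0.362.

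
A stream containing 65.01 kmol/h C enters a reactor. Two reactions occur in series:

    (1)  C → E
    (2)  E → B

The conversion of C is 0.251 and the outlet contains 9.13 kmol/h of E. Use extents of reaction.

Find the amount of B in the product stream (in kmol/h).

7.19 kmol/h

Conversion of C: C consumed = 1ξ₁ = 0.251 × 65.01 → ξ₁ = 16.32 kmol/h.
E balance: n_E = 0 + 1ξ₁ − 1ξ₂ = 9.13 → ξ₂ = (1·16.32 − 9.13)/1 = 7.188 kmol/h.
Outlet amounts (n = n₀ + Σ ν·ξ):
  C: 65.01 − 1(16.32) = 48.69
  E: 0 + 1(16.32) − 1(7.188) = 9.13
  B: 0 + 1(7.188) = 7.188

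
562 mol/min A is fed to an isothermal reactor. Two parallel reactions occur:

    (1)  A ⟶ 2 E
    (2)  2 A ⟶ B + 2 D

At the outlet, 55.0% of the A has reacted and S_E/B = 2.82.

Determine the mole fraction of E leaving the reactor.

Conversion of A: A consumed = 0.55 × 562 = 309.1 mol/min = 1ξ₁ + 2ξ₂.
Selectivity: 2ξ₁ / (1ξ₂) = 2.82 → ξ₁ = 1.41 ξ₂.
Substitute: (1·1.41 + 2) ξ₂ = 309.1 → ξ₂ = 90.65 mol/min, ξ₁ = 127.8 mol/min.
Outlet amounts (n = n₀ + Σ ν·ξ):
  A: 562 − 1(127.8) − 2(90.65) = 252.9
  E: 0 + 2(127.8) = 255.6
  B: 0 + 1(90.65) = 90.65
  D: 0 + 2(90.65) = 181.3
Total out = 780.5 mol/min; y_E = 255.6 / 780.5 = 0.3275.

0.328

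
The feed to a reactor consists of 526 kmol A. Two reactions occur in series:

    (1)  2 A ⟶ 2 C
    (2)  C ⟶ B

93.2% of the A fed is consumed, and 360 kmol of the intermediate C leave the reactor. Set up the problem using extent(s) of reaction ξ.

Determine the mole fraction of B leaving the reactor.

0.248

Conversion of A: A consumed = 2ξ₁ = 0.932 × 526 → ξ₁ = 245.1 kmol.
C balance: n_C = 0 + 2ξ₁ − 1ξ₂ = 360 → ξ₂ = (2·245.1 − 360)/1 = 130.2 kmol.
Outlet amounts (n = n₀ + Σ ν·ξ):
  A: 526 − 2(245.1) = 35.77
  C: 0 + 2(245.1) − 1(130.2) = 360
  B: 0 + 1(130.2) = 130.2
Total out = 526 kmol; y_B = 130.2 / 526 = 0.2476.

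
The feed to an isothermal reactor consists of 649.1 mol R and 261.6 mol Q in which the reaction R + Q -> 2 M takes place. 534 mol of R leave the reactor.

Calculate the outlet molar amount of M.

230 mol

For R: n = n₀ − 1ξ → 534 = 649.1 − 1ξ, giving ξ = 115.1 mol.
Outlet amounts (n = n₀ + ν ξ):
  R: 649.1 − 1(115.1) = 534
  Q: 261.6 − 1(115.1) = 146.5
  M: 0 + 2(115.1) = 230.2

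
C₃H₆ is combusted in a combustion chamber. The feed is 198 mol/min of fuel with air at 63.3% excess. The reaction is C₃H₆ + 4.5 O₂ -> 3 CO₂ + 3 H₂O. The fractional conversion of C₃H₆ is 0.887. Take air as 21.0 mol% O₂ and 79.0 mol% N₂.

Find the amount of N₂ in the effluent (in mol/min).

5470 mol/min

Stoichiometric O₂ = 4.5 × 198 = 891 mol/min; O₂ fed = 891 × 1.633 = 1455 mol/min.
N₂ fed = 1455 × 79/21 = 5474 mol/min.
Fuel reacted = 0.887 × 198 → ξ = 175.6 mol/min.
Outlet (n = n₀ + ν ξ):
  C₃H₆: 198 − 1(175.6) = 22.37
  O₂: 1455 − 4.5(175.6) = 664.7
  N₂: 5474 (inert)
  CO₂: 0 + 3(175.6) = 526.9
  H₂O: 0 + 3(175.6) = 526.9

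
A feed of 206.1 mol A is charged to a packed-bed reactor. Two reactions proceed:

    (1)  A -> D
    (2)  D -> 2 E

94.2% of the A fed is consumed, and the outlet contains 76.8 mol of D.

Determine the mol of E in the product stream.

Conversion of A: A consumed = 1ξ₁ = 0.942 × 206.1 → ξ₁ = 194.1 mol.
D balance: n_D = 0 + 1ξ₁ − 1ξ₂ = 76.8 → ξ₂ = (1·194.1 − 76.8)/1 = 117.3 mol.
Outlet amounts (n = n₀ + Σ ν·ξ):
  A: 206.1 − 1(194.1) = 11.95
  D: 0 + 1(194.1) − 1(117.3) = 76.8
  E: 0 + 2(117.3) = 234.7

235 mol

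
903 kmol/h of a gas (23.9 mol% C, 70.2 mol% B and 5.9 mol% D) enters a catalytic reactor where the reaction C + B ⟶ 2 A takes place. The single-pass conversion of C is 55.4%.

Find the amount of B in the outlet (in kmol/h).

C reacted = 0.554 × 215.8 = 119.6 kmol/h; ν_C = −1, so ξ = 119.6/1 = 119.6 kmol/h.
Outlet amounts (n = n₀ + ν ξ):
  C: 215.8 − 1(119.6) = 96.25
  B: 633.9 − 1(119.6) = 514.3
  A: 0 + 2(119.6) = 239.1
  D: 53.28 (inert)

514 kmol/h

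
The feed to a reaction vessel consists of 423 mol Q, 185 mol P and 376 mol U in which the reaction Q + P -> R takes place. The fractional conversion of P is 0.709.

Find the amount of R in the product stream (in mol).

131 mol

P reacted = 0.709 × 185 = 131.2 mol; ν_P = −1, so ξ = 131.2/1 = 131.2 mol.
Outlet amounts (n = n₀ + ν ξ):
  Q: 423 − 1(131.2) = 291.8
  P: 185 − 1(131.2) = 53.84
  R: 0 + 1(131.2) = 131.2
  U: 376 (inert)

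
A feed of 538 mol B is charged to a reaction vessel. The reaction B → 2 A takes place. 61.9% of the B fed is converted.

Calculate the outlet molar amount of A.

B reacted = 0.619 × 538 = 333 mol; ν_B = −1, so ξ = 333/1 = 333 mol.
Outlet amounts (n = n₀ + ν ξ):
  B: 538 − 1(333) = 205
  A: 0 + 2(333) = 666

666 mol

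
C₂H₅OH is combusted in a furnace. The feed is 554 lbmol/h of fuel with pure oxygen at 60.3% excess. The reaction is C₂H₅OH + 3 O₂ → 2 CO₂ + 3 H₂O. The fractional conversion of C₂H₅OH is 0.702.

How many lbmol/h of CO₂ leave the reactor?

Stoichiometric O₂ = 3 × 554 = 1662 lbmol/h; O₂ fed = 1662 × 1.603 = 2664 lbmol/h.
Fuel reacted = 0.702 × 554 → ξ = 388.9 lbmol/h.
Outlet (n = n₀ + ν ξ):
  C₂H₅OH: 554 − 1(388.9) = 165.1
  O₂: 2664 − 3(388.9) = 1497
  CO₂: 0 + 2(388.9) = 777.8
  H₂O: 0 + 3(388.9) = 1167

778 lbmol/h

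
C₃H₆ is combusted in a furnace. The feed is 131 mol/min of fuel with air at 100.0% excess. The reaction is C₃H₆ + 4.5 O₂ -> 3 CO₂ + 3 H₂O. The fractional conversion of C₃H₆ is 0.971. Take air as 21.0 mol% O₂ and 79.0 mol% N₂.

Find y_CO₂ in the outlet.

Stoichiometric O₂ = 4.5 × 131 = 589.5 mol/min; O₂ fed = 589.5 × 2.000 = 1179 mol/min.
N₂ fed = 1179 × 79/21 = 4435 mol/min.
Fuel reacted = 0.971 × 131 → ξ = 127.2 mol/min.
Outlet (n = n₀ + ν ξ):
  C₃H₆: 131 − 1(127.2) = 3.799
  O₂: 1179 − 4.5(127.2) = 606.6
  N₂: 4435 (inert)
  CO₂: 0 + 3(127.2) = 381.6
  H₂O: 0 + 3(127.2) = 381.6
Total out = 5809 mol/min; y_CO₂ = 381.6 / 5809 = 0.06569.

0.0657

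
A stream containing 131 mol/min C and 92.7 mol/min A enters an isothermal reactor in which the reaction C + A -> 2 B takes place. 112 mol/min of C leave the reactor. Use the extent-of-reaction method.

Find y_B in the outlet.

For C: n = n₀ − 1ξ → 112 = 131 − 1ξ, giving ξ = 19 mol/min.
Outlet amounts (n = n₀ + ν ξ):
  C: 131 − 1(19) = 112
  A: 92.7 − 1(19) = 73.7
  B: 0 + 2(19) = 38
Total out = 223.7 mol/min; y_B = 38 / 223.7 = 0.1699.

0.17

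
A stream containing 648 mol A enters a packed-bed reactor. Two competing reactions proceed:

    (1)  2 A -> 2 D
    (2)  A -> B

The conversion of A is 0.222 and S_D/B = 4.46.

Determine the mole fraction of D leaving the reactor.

Conversion of A: A consumed = 0.222 × 648 = 143.9 mol = 2ξ₁ + 1ξ₂.
Selectivity: 2ξ₁ / (1ξ₂) = 4.46 → ξ₁ = 2.23 ξ₂.
Substitute: (2·2.23 + 1) ξ₂ = 143.9 → ξ₂ = 26.35 mol, ξ₁ = 58.75 mol.
Outlet amounts (n = n₀ + Σ ν·ξ):
  A: 648 − 2(58.75) − 1(26.35) = 504.1
  D: 0 + 2(58.75) = 117.5
  B: 0 + 1(26.35) = 26.35
Total out = 648 mol; y_D = 117.5 / 648 = 0.1813.

0.181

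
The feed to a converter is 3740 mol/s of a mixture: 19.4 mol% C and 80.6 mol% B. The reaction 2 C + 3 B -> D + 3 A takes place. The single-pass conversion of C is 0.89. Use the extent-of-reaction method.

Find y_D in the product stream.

C reacted = 0.89 × 725.6 = 645.7 mol/s; ν_C = −2, so ξ = 645.7/2 = 322.9 mol/s.
Outlet amounts (n = n₀ + ν ξ):
  C: 725.6 − 2(322.9) = 79.81
  B: 3014 − 3(322.9) = 2046
  D: 0 + 1(322.9) = 322.9
  A: 0 + 3(322.9) = 968.6
Total out = 3417 mol/s; y_D = 322.9 / 3417 = 0.09449.

0.0945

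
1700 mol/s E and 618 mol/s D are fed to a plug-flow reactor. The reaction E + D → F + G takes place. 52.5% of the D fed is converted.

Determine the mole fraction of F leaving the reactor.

D reacted = 0.525 × 618 = 324.4 mol/s; ν_D = −1, so ξ = 324.4/1 = 324.4 mol/s.
Outlet amounts (n = n₀ + ν ξ):
  E: 1700 − 1(324.4) = 1376
  D: 618 − 1(324.4) = 293.6
  F: 0 + 1(324.4) = 324.4
  G: 0 + 1(324.4) = 324.4
Total out = 2318 mol/s; y_F = 324.4 / 2318 = 0.14.

0.14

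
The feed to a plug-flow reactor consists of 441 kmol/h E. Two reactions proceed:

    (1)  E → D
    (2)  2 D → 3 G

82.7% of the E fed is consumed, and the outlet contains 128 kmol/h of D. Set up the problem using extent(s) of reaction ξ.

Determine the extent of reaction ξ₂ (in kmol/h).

ξ₂ = 118 kmol/h

Conversion of E: E consumed = 1ξ₁ = 0.827 × 441 → ξ₁ = 364.7 kmol/h.
D balance: n_D = 0 + 1ξ₁ − 2ξ₂ = 128 → ξ₂ = (1·364.7 − 128)/2 = 118.4 kmol/h.
Outlet amounts (n = n₀ + Σ ν·ξ):
  E: 441 − 1(364.7) = 76.29
  D: 0 + 1(364.7) − 2(118.4) = 128
  G: 0 + 3(118.4) = 355.1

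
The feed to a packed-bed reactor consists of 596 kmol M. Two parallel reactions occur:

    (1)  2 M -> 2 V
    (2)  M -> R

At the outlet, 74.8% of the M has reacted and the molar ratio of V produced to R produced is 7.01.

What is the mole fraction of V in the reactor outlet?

0.655

Conversion of M: M consumed = 0.748 × 596 = 445.8 kmol = 2ξ₁ + 1ξ₂.
Selectivity: 2ξ₁ / (1ξ₂) = 7.01 → ξ₁ = 3.505 ξ₂.
Substitute: (2·3.505 + 1) ξ₂ = 445.8 → ξ₂ = 55.66 kmol, ξ₁ = 195.1 kmol.
Outlet amounts (n = n₀ + Σ ν·ξ):
  M: 596 − 2(195.1) − 1(55.66) = 150.2
  V: 0 + 2(195.1) = 390.2
  R: 0 + 1(55.66) = 55.66
Total out = 596 kmol; y_V = 390.2 / 596 = 0.6546.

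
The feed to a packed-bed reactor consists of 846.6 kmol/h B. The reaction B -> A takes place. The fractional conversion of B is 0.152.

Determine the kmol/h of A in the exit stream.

B reacted = 0.152 × 846.6 = 128.7 kmol/h; ν_B = −1, so ξ = 128.7/1 = 128.7 kmol/h.
Outlet amounts (n = n₀ + ν ξ):
  B: 846.6 − 1(128.7) = 717.9
  A: 0 + 1(128.7) = 128.7

129 kmol/h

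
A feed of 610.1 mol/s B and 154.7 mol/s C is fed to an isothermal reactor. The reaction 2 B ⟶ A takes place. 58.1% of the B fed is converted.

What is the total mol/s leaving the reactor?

588 mol/s

B reacted = 0.581 × 610.1 = 354.5 mol/s; ν_B = −2, so ξ = 354.5/2 = 177.2 mol/s.
Outlet amounts (n = n₀ + ν ξ):
  B: 610.1 − 2(177.2) = 255.6
  A: 0 + 1(177.2) = 177.2
  C: 154.7 (inert)
Total out = 255.6 + 177.2 + 154.7 = 587.6 mol/s.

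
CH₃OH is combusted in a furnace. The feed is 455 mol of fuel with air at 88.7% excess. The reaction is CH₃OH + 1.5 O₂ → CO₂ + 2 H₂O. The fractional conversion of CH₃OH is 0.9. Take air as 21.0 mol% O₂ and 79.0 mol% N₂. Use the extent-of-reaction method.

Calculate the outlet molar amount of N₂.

4840 mol

Stoichiometric O₂ = 1.5 × 455 = 682.5 mol; O₂ fed = 682.5 × 1.887 = 1288 mol.
N₂ fed = 1288 × 79/21 = 4845 mol.
Fuel reacted = 0.9 × 455 → ξ = 409.5 mol.
Outlet (n = n₀ + ν ξ):
  CH₃OH: 455 − 1(409.5) = 45.5
  O₂: 1288 − 1.5(409.5) = 673.6
  N₂: 4845 (inert)
  CO₂: 0 + 1(409.5) = 409.5
  H₂O: 0 + 2(409.5) = 819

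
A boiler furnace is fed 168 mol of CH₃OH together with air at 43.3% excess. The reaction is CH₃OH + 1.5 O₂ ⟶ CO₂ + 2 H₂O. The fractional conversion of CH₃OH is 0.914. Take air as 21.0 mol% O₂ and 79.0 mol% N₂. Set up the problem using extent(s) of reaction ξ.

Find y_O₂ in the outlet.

0.0666

Stoichiometric O₂ = 1.5 × 168 = 252 mol; O₂ fed = 252 × 1.433 = 361.1 mol.
N₂ fed = 361.1 × 79/21 = 1358 mol.
Fuel reacted = 0.914 × 168 → ξ = 153.6 mol.
Outlet (n = n₀ + ν ξ):
  CH₃OH: 168 − 1(153.6) = 14.45
  O₂: 361.1 − 1.5(153.6) = 130.8
  N₂: 1358 (inert)
  CO₂: 0 + 1(153.6) = 153.6
  H₂O: 0 + 2(153.6) = 307.1
Total out = 1964 mol; y_O₂ = 130.8 / 1964 = 0.06658.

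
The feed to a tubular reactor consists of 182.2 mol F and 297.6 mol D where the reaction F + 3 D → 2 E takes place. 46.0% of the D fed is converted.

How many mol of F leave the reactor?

D reacted = 0.46 × 297.6 = 136.9 mol; ν_D = −3, so ξ = 136.9/3 = 45.63 mol.
Outlet amounts (n = n₀ + ν ξ):
  F: 182.2 − 1(45.63) = 136.6
  D: 297.6 − 3(45.63) = 160.7
  E: 0 + 2(45.63) = 91.26

137 mol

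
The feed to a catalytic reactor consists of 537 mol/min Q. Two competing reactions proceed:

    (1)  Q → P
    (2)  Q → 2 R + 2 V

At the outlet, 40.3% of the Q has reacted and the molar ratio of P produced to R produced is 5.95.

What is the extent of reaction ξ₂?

Conversion of Q: Q consumed = 0.403 × 537 = 216.4 mol/min = 1ξ₁ + 1ξ₂.
Selectivity: 1ξ₁ / (2ξ₂) = 5.95 → ξ₁ = 11.9 ξ₂.
Substitute: (1·11.9 + 1) ξ₂ = 216.4 → ξ₂ = 16.78 mol/min, ξ₁ = 199.6 mol/min.
Outlet amounts (n = n₀ + Σ ν·ξ):
  Q: 537 − 1(199.6) − 1(16.78) = 320.6
  P: 0 + 1(199.6) = 199.6
  R: 0 + 2(16.78) = 33.55
  V: 0 + 2(16.78) = 33.55

ξ₂ = 16.8 mol/min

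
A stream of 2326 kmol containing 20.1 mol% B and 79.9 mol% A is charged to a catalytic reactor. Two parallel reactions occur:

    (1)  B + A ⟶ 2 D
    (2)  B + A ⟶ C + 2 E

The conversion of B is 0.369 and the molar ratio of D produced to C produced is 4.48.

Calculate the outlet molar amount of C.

Conversion of B: B consumed = 0.369 × 467.5 = 172.5 kmol = 1ξ₁ + 1ξ₂.
Selectivity: 2ξ₁ / (1ξ₂) = 4.48 → ξ₁ = 2.24 ξ₂.
Substitute: (1·2.24 + 1) ξ₂ = 172.5 → ξ₂ = 53.25 kmol, ξ₁ = 119.3 kmol.
Outlet amounts (n = n₀ + Σ ν·ξ):
  B: 467.5 − 1(119.3) − 1(53.25) = 295
  A: 1858 − 1(119.3) − 1(53.25) = 1686
  D: 0 + 2(119.3) = 238.5
  C: 0 + 1(53.25) = 53.25
  E: 0 + 2(53.25) = 106.5

53.2 kmol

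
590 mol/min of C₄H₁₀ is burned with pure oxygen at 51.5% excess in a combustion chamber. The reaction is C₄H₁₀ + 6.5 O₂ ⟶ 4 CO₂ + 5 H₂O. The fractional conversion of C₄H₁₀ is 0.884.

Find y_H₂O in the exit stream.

0.363

Stoichiometric O₂ = 6.5 × 590 = 3835 mol/min; O₂ fed = 3835 × 1.515 = 5810 mol/min.
Fuel reacted = 0.884 × 590 → ξ = 521.6 mol/min.
Outlet (n = n₀ + ν ξ):
  C₄H₁₀: 590 − 1(521.6) = 68.44
  O₂: 5810 − 6.5(521.6) = 2420
  CO₂: 0 + 4(521.6) = 2086
  H₂O: 0 + 5(521.6) = 2608
Total out = 7182 mol/min; y_H₂O = 2608 / 7182 = 0.3631.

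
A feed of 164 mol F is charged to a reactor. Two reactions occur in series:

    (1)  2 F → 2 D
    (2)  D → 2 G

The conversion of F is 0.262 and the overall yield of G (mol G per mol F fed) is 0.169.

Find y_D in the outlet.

0.164

Conversion of F: F consumed = 2ξ₁ = 0.262 × 164 → ξ₁ = 21.48 mol.
Yield of G: 2ξ₂ / 164 = 0.169 → ξ₂ = 13.86 mol.
Outlet amounts (n = n₀ + Σ ν·ξ):
  F: 164 − 2(21.48) = 121
  D: 0 + 2(21.48) − 1(13.86) = 29.11
  G: 0 + 2(13.86) = 27.72
Total out = 177.9 mol; y_D = 29.11 / 177.9 = 0.1637.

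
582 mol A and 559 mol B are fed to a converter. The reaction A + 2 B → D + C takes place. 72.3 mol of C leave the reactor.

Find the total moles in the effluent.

1070 mol

For C: n = n₀ + 1ξ → 72.3 = 0 + 1ξ, giving ξ = 72.3 mol.
Outlet amounts (n = n₀ + ν ξ):
  A: 582 − 1(72.3) = 509.7
  B: 559 − 2(72.3) = 414.4
  D: 0 + 1(72.3) = 72.3
  C: 0 + 1(72.3) = 72.3
Total out = 509.7 + 414.4 + 72.3 + 72.3 = 1069 mol.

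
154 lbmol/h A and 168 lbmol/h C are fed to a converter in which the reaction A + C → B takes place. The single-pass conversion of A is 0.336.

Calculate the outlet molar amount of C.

116 lbmol/h

A reacted = 0.336 × 154 = 51.74 lbmol/h; ν_A = −1, so ξ = 51.74/1 = 51.74 lbmol/h.
Outlet amounts (n = n₀ + ν ξ):
  A: 154 − 1(51.74) = 102.3
  C: 168 − 1(51.74) = 116.3
  B: 0 + 1(51.74) = 51.74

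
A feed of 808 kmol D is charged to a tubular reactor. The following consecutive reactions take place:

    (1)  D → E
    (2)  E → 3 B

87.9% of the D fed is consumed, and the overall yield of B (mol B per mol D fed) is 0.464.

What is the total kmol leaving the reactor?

Conversion of D: D consumed = 1ξ₁ = 0.879 × 808 → ξ₁ = 710.2 kmol.
Yield of B: 3ξ₂ / 808 = 0.464 → ξ₂ = 125 kmol.
Outlet amounts (n = n₀ + Σ ν·ξ):
  D: 808 − 1(710.2) = 97.77
  E: 0 + 1(710.2) − 1(125) = 585.3
  B: 0 + 3(125) = 374.9
Total out = 97.77 + 585.3 + 374.9 = 1058 kmol.

1060 kmol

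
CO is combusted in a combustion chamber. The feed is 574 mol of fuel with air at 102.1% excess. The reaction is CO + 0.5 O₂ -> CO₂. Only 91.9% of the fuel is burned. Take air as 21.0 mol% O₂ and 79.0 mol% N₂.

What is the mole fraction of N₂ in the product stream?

Stoichiometric O₂ = 0.5 × 574 = 287 mol; O₂ fed = 287 × 2.021 = 580 mol.
N₂ fed = 580 × 79/21 = 2182 mol.
Fuel reacted = 0.919 × 574 → ξ = 527.5 mol.
Outlet (n = n₀ + ν ξ):
  CO: 574 − 1(527.5) = 46.49
  O₂: 580 − 0.5(527.5) = 316.3
  N₂: 2182 (inert)
  CO₂: 0 + 1(527.5) = 527.5
Total out = 3072 mol; y_N₂ = 2182 / 3072 = 0.7102.

0.71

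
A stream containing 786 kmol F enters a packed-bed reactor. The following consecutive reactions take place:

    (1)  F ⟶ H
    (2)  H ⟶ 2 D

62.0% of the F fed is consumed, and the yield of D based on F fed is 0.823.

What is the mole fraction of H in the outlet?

Conversion of F: F consumed = 1ξ₁ = 0.62 × 786 → ξ₁ = 487.3 kmol.
Yield of D: 2ξ₂ / 786 = 0.823 → ξ₂ = 323.4 kmol.
Outlet amounts (n = n₀ + Σ ν·ξ):
  F: 786 − 1(487.3) = 298.7
  H: 0 + 1(487.3) − 1(323.4) = 163.9
  D: 0 + 2(323.4) = 646.9
Total out = 1109 kmol; y_H = 163.9 / 1109 = 0.1477.

0.148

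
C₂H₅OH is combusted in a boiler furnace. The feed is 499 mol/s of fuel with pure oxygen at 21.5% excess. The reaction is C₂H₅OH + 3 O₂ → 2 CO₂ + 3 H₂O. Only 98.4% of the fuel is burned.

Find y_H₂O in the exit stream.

0.524

Stoichiometric O₂ = 3 × 499 = 1497 mol/s; O₂ fed = 1497 × 1.215 = 1819 mol/s.
Fuel reacted = 0.984 × 499 → ξ = 491 mol/s.
Outlet (n = n₀ + ν ξ):
  C₂H₅OH: 499 − 1(491) = 7.984
  O₂: 1819 − 3(491) = 345.8
  CO₂: 0 + 2(491) = 982
  H₂O: 0 + 3(491) = 1473
Total out = 2809 mol/s; y_H₂O = 1473 / 2809 = 0.5244.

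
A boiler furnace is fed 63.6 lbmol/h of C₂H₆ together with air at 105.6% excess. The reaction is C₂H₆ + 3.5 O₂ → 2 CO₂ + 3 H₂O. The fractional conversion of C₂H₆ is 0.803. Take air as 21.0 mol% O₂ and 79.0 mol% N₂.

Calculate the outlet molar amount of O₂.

Stoichiometric O₂ = 3.5 × 63.6 = 222.6 lbmol/h; O₂ fed = 222.6 × 2.056 = 457.7 lbmol/h.
N₂ fed = 457.7 × 79/21 = 1722 lbmol/h.
Fuel reacted = 0.803 × 63.6 → ξ = 51.07 lbmol/h.
Outlet (n = n₀ + ν ξ):
  C₂H₆: 63.6 − 1(51.07) = 12.53
  O₂: 457.7 − 3.5(51.07) = 278.9
  N₂: 1722 (inert)
  CO₂: 0 + 2(51.07) = 102.1
  H₂O: 0 + 3(51.07) = 153.2

279 lbmol/h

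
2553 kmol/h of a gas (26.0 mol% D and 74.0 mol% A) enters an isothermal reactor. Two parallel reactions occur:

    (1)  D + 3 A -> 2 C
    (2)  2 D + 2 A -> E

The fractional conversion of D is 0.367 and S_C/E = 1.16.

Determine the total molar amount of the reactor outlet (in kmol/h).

Conversion of D: D consumed = 0.367 × 663.8 = 243.6 kmol/h = 1ξ₁ + 2ξ₂.
Selectivity: 2ξ₁ / (1ξ₂) = 1.16 → ξ₁ = 0.58 ξ₂.
Substitute: (1·0.58 + 2) ξ₂ = 243.6 → ξ₂ = 94.42 kmol/h, ξ₁ = 54.76 kmol/h.
Outlet amounts (n = n₀ + Σ ν·ξ):
  D: 663.8 − 1(54.76) − 2(94.42) = 420.2
  A: 1889 − 3(54.76) − 2(94.42) = 1536
  C: 0 + 2(54.76) = 109.5
  E: 0 + 1(94.42) = 94.42
Total out = 420.2 + 1536 + 109.5 + 94.42 = 2160 kmol/h.

2160 kmol/h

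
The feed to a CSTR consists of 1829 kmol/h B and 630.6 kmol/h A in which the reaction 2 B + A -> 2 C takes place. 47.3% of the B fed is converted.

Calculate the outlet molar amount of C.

B reacted = 0.473 × 1829 = 865.1 kmol/h; ν_B = −2, so ξ = 865.1/2 = 432.6 kmol/h.
Outlet amounts (n = n₀ + ν ξ):
  B: 1829 − 2(432.6) = 963.9
  A: 630.6 − 1(432.6) = 198
  C: 0 + 2(432.6) = 865.1

865 kmol/h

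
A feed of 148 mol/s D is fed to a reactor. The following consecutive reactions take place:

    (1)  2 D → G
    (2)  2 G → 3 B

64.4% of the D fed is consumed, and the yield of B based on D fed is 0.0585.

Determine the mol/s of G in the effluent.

41.9 mol/s

Conversion of D: D consumed = 2ξ₁ = 0.644 × 148 → ξ₁ = 47.66 mol/s.
Yield of B: 3ξ₂ / 148 = 0.0585 → ξ₂ = 2.886 mol/s.
Outlet amounts (n = n₀ + Σ ν·ξ):
  D: 148 − 2(47.66) = 52.69
  G: 0 + 1(47.66) − 2(2.886) = 41.88
  B: 0 + 3(2.886) = 8.658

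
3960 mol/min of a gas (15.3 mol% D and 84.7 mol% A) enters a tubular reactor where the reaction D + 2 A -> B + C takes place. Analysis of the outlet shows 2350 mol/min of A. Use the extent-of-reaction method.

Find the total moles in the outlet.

For A: n = n₀ − 2ξ → 2350 = 3354 − 2ξ, giving ξ = 502.1 mol/min.
Outlet amounts (n = n₀ + ν ξ):
  D: 605.9 − 1(502.1) = 103.8
  A: 3354 − 2(502.1) = 2350
  B: 0 + 1(502.1) = 502.1
  C: 0 + 1(502.1) = 502.1
Total out = 103.8 + 2350 + 502.1 + 502.1 = 3458 mol/min.

3460 mol/min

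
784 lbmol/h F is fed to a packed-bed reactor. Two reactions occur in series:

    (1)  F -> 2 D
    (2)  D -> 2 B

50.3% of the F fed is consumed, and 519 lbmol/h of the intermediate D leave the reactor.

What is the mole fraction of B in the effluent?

Conversion of F: F consumed = 1ξ₁ = 0.503 × 784 → ξ₁ = 394.4 lbmol/h.
D balance: n_D = 0 + 2ξ₁ − 1ξ₂ = 519 → ξ₂ = (2·394.4 − 519)/1 = 269.7 lbmol/h.
Outlet amounts (n = n₀ + Σ ν·ξ):
  F: 784 − 1(394.4) = 389.6
  D: 0 + 2(394.4) − 1(269.7) = 519
  B: 0 + 2(269.7) = 539.4
Total out = 1448 lbmol/h; y_B = 539.4 / 1448 = 0.3725.

0.373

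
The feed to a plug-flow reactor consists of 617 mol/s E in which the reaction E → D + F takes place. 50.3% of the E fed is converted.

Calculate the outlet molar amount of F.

310 mol/s

E reacted = 0.503 × 617 = 310.4 mol/s; ν_E = −1, so ξ = 310.4/1 = 310.4 mol/s.
Outlet amounts (n = n₀ + ν ξ):
  E: 617 − 1(310.4) = 306.6
  D: 0 + 1(310.4) = 310.4
  F: 0 + 1(310.4) = 310.4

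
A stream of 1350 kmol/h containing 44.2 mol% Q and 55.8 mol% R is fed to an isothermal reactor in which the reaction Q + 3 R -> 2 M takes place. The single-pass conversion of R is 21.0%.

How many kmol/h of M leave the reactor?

R reacted = 0.21 × 753.3 = 158.2 kmol/h; ν_R = −3, so ξ = 158.2/3 = 52.73 kmol/h.
Outlet amounts (n = n₀ + ν ξ):
  Q: 596.7 − 1(52.73) = 544
  R: 753.3 − 3(52.73) = 595.1
  M: 0 + 2(52.73) = 105.5

105 kmol/h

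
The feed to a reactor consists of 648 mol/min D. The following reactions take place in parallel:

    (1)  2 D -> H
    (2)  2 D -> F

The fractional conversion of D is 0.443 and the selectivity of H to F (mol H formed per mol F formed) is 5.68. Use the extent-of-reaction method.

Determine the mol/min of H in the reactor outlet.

Conversion of D: D consumed = 0.443 × 648 = 287.1 mol/min = 2ξ₁ + 2ξ₂.
Selectivity: 1ξ₁ / (1ξ₂) = 5.68 → ξ₁ = 5.68 ξ₂.
Substitute: (2·5.68 + 2) ξ₂ = 287.1 → ξ₂ = 21.49 mol/min, ξ₁ = 122 mol/min.
Outlet amounts (n = n₀ + Σ ν·ξ):
  D: 648 − 2(122) − 2(21.49) = 360.9
  H: 0 + 1(122) = 122
  F: 0 + 1(21.49) = 21.49

122 mol/min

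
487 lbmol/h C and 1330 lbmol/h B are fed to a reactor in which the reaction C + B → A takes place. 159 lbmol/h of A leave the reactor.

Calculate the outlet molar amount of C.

328 lbmol/h

For A: n = n₀ + 1ξ → 159 = 0 + 1ξ, giving ξ = 159 lbmol/h.
Outlet amounts (n = n₀ + ν ξ):
  C: 487 − 1(159) = 328
  B: 1330 − 1(159) = 1171
  A: 0 + 1(159) = 159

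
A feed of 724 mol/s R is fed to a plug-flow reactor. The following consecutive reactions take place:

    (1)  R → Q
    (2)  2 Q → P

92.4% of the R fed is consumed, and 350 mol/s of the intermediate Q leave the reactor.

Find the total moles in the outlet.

Conversion of R: R consumed = 1ξ₁ = 0.924 × 724 → ξ₁ = 669 mol/s.
Q balance: n_Q = 0 + 1ξ₁ − 2ξ₂ = 350 → ξ₂ = (1·669 − 350)/2 = 159.5 mol/s.
Outlet amounts (n = n₀ + Σ ν·ξ):
  R: 724 − 1(669) = 55.02
  Q: 0 + 1(669) − 2(159.5) = 350
  P: 0 + 1(159.5) = 159.5
Total out = 55.02 + 350 + 159.5 = 564.5 mol/s.

565 mol/s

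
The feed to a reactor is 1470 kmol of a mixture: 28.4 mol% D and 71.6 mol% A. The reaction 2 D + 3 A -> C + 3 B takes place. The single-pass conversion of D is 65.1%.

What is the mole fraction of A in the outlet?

D reacted = 0.651 × 417.5 = 271.8 kmol; ν_D = −2, so ξ = 271.8/2 = 135.9 kmol.
Outlet amounts (n = n₀ + ν ξ):
  D: 417.5 − 2(135.9) = 145.7
  A: 1053 − 3(135.9) = 644.9
  C: 0 + 1(135.9) = 135.9
  B: 0 + 3(135.9) = 407.7
Total out = 1334 kmol; y_A = 644.9 / 1334 = 0.4834.

0.483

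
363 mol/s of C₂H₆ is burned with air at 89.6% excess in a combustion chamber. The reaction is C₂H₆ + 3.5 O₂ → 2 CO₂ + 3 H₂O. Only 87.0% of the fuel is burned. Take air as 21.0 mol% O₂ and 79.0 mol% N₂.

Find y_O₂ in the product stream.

Stoichiometric O₂ = 3.5 × 363 = 1270 mol/s; O₂ fed = 1270 × 1.896 = 2409 mol/s.
N₂ fed = 2409 × 79/21 = 9062 mol/s.
Fuel reacted = 0.87 × 363 → ξ = 315.8 mol/s.
Outlet (n = n₀ + ν ξ):
  C₂H₆: 363 − 1(315.8) = 47.19
  O₂: 2409 − 3.5(315.8) = 1304
  N₂: 9062 (inert)
  CO₂: 0 + 2(315.8) = 631.6
  H₂O: 0 + 3(315.8) = 947.4
Total out = 11990 mol/s; y_O₂ = 1304 / 11990 = 0.1087.

0.109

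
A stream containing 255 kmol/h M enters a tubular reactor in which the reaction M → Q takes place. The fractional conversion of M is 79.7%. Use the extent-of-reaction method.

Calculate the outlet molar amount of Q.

203 kmol/h

M reacted = 0.797 × 255 = 203.2 kmol/h; ν_M = −1, so ξ = 203.2/1 = 203.2 kmol/h.
Outlet amounts (n = n₀ + ν ξ):
  M: 255 − 1(203.2) = 51.76
  Q: 0 + 1(203.2) = 203.2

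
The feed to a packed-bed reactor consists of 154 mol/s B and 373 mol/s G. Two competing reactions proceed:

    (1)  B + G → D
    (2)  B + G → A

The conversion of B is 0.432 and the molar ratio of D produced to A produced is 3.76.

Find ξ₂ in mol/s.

ξ₂ = 14 mol/s

Conversion of B: B consumed = 0.432 × 154 = 66.53 mol/s = 1ξ₁ + 1ξ₂.
Selectivity: 1ξ₁ / (1ξ₂) = 3.76 → ξ₁ = 3.76 ξ₂.
Substitute: (1·3.76 + 1) ξ₂ = 66.53 → ξ₂ = 13.98 mol/s, ξ₁ = 52.55 mol/s.
Outlet amounts (n = n₀ + Σ ν·ξ):
  B: 154 − 1(52.55) − 1(13.98) = 87.47
  G: 373 − 1(52.55) − 1(13.98) = 306.5
  D: 0 + 1(52.55) = 52.55
  A: 0 + 1(13.98) = 13.98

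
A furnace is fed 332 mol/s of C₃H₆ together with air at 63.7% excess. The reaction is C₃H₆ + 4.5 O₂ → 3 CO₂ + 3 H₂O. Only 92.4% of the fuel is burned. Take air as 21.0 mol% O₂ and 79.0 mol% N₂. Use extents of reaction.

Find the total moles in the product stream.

Stoichiometric O₂ = 4.5 × 332 = 1494 mol/s; O₂ fed = 1494 × 1.637 = 2446 mol/s.
N₂ fed = 2446 × 79/21 = 9200 mol/s.
Fuel reacted = 0.924 × 332 → ξ = 306.8 mol/s.
Outlet (n = n₀ + ν ξ):
  C₃H₆: 332 − 1(306.8) = 25.23
  O₂: 2446 − 4.5(306.8) = 1065
  N₂: 9200 (inert)
  CO₂: 0 + 3(306.8) = 920.3
  H₂O: 0 + 3(306.8) = 920.3
Total out = 25.23 + 1065 + 9200 + 920.3 + 920.3 = 12130 mol/s.

12100 mol/s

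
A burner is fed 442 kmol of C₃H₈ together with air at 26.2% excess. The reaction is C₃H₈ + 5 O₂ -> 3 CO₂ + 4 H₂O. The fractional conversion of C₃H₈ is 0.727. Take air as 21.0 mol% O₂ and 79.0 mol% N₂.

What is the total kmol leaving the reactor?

14000 kmol

Stoichiometric O₂ = 5 × 442 = 2210 kmol; O₂ fed = 2210 × 1.262 = 2789 kmol.
N₂ fed = 2789 × 79/21 = 10490 kmol.
Fuel reacted = 0.727 × 442 → ξ = 321.3 kmol.
Outlet (n = n₀ + ν ξ):
  C₃H₈: 442 − 1(321.3) = 120.7
  O₂: 2789 − 5(321.3) = 1182
  N₂: 10490 (inert)
  CO₂: 0 + 3(321.3) = 964
  H₂O: 0 + 4(321.3) = 1285
Total out = 120.7 + 1182 + 10490 + 964 + 1285 = 14040 kmol.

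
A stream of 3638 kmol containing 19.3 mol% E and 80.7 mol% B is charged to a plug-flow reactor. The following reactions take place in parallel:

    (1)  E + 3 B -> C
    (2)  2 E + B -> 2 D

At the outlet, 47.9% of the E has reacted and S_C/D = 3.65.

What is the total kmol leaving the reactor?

Conversion of E: E consumed = 0.479 × 702.1 = 336.3 kmol = 1ξ₁ + 2ξ₂.
Selectivity: 1ξ₁ / (2ξ₂) = 3.65 → ξ₁ = 7.3 ξ₂.
Substitute: (1·7.3 + 2) ξ₂ = 336.3 → ξ₂ = 36.16 kmol, ξ₁ = 264 kmol.
Outlet amounts (n = n₀ + Σ ν·ξ):
  E: 702.1 − 1(264) − 2(36.16) = 365.8
  B: 2936 − 3(264) − 1(36.16) = 2108
  C: 0 + 1(264) = 264
  D: 0 + 2(36.16) = 72.33
Total out = 365.8 + 2108 + 264 + 72.33 = 2810 kmol.

2810 kmol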